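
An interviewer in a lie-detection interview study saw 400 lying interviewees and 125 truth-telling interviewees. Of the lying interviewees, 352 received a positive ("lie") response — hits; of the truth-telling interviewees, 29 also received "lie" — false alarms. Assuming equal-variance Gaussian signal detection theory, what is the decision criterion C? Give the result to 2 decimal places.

H = 352/400 = 0.8800
FA = 29/125 = 0.2320
z(0.8800) = 1.175, z(0.2320) = -0.732
c = −½·[z(H) + z(FA)] = −0.5 × (1.175 + (-0.732)) = -0.2215

C = -0.22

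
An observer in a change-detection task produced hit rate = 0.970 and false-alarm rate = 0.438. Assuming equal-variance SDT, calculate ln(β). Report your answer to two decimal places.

ln β = -1.76

z(H) = 1.881
z(FA) = -0.156
ln β = −½·[z(H)² − z(FA)²] = −0.5 × (3.538 − 0.024) = -1.757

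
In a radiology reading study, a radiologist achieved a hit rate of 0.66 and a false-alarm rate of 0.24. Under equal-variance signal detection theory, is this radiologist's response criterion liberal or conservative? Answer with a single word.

conservative

z(H) = 0.412, z(FA) = -0.706
c = −½·(z(H) + z(FA)) = 0.147
c > 0 → conservative criterion (biased toward responding “no”).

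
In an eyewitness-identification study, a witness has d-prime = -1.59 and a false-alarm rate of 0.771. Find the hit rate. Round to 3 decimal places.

hit rate = 0.198

z(false-alarm rate) = z(0.771) = 0.7421
z(H) = z(FA) + d' = 0.7421 + (-1.59) = -0.8479
hit rate = Φ(-0.8479) = 0.1982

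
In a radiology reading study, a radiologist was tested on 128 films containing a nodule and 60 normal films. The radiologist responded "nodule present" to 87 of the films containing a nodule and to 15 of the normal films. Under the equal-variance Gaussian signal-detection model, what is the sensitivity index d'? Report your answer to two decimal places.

d' = 1.14

H = 87/128 = 0.6797
FA = 15/60 = 0.2500
z(H) = z(0.6797) = 0.467
z(FA) = z(0.2500) = -0.674
d' = z(H) − z(FA) = 0.467 − (-0.674) = 1.141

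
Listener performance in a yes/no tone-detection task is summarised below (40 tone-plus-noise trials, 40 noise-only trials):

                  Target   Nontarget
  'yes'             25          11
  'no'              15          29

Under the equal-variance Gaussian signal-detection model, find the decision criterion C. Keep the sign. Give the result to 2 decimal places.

C = 0.14

H = 25/40 = 0.6250
FA = 11/40 = 0.2750
Φ⁻¹(H) = Φ⁻¹(0.6250) = 0.3186
Φ⁻¹(FA) = Φ⁻¹(0.2750) = -0.5978
c = −½·[z(H) + z(FA)] = −0.5 × (0.3186 + (-0.5978)) = 0.1396
c > 0: the listener has a conservative response bias.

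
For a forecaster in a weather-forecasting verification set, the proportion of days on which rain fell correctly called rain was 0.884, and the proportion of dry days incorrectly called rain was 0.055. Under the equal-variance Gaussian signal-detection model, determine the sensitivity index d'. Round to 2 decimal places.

z(H) = z(0.884) = 1.1952
z(FA) = z(0.055) = -1.5982
d' = z(H) − z(FA) = 1.1952 − (-1.5982) = 2.7934

d' = 2.79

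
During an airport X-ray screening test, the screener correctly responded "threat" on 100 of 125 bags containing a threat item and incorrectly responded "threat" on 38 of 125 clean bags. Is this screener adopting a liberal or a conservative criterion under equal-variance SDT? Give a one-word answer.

liberal

z(H) = 0.842, z(FA) = -0.513
c = −½·(z(H) + z(FA)) = -0.1645
c < 0 → liberal criterion (biased toward responding “yes”).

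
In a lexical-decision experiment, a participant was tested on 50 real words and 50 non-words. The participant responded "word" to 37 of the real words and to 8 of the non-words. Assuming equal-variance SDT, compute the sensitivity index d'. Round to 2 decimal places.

H = 37/50 = 0.7400
FA = 8/50 = 0.1600
z(0.7400) = 0.6433, z(0.1600) = -0.9945
d' = z(H) − z(FA) = 0.6433 − (-0.9945) = 1.6378

d' = 1.64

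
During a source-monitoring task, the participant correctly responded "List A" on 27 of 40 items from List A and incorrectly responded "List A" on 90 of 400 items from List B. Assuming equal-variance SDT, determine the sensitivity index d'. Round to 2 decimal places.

H = 27/40 = 0.6750
FA = 90/400 = 0.2250
z(H) = z(0.6750) = 0.454
z(FA) = z(0.2250) = -0.755
d' = z(H) − z(FA) = 0.454 − (-0.755) = 1.209

d' = 1.21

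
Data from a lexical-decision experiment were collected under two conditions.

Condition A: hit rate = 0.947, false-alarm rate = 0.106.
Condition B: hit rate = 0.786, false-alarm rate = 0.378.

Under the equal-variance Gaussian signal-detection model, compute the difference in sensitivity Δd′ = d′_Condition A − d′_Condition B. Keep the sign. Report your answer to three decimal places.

Δd′ = 1.761

Condition A: z(0.947) = 1.6164, z(0.106) = -1.2481, d' = 2.8645
Condition B: z(0.786) = 0.7926, z(0.378) = -0.3107, d' = 1.1033
Δd' = d'_Condition A − d'_Condition B = 2.8645 − 1.1033 = 1.7612
Condition A has the higher sensitivity.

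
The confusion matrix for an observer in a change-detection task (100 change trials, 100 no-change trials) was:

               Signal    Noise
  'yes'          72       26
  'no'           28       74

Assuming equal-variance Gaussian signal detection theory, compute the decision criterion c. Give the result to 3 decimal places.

H = 72/100 = 0.7200
FA = 26/100 = 0.2600
z(H) = z(0.7200) = 0.5828
z(FA) = z(0.2600) = -0.6433
c = −½·[z(H) + z(FA)] = −0.5 × (0.5828 + (-0.6433)) = 0.03025

c = 0.030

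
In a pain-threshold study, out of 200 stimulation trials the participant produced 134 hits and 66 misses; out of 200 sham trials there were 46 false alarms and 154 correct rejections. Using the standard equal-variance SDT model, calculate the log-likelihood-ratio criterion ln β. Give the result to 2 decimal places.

H = 134/200 = 0.6700
FA = 46/200 = 0.2300
z(H) = z(0.6700) = 0.440
z(FA) = z(0.2300) = -0.739
ln β = −½·[z(H)² − z(FA)²] = −0.5 × (0.194 − 0.546) = 0.176

ln β = 0.18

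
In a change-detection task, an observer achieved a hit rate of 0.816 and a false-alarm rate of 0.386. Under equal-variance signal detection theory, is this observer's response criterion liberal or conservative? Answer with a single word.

z(H) = 0.900, z(FA) = -0.290
c = −½·(z(H) + z(FA)) = -0.305
c < 0 → liberal criterion (biased toward responding “yes”).

liberal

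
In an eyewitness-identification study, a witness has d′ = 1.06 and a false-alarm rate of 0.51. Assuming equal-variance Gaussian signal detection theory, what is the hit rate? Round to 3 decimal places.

hit rate = 0.861

z(false-alarm rate) = z(0.51) = 0.0251
z(H) = z(FA) + d' = 0.0251 + 1.06 = 1.0851
hit rate = Φ(1.0851) = 0.8611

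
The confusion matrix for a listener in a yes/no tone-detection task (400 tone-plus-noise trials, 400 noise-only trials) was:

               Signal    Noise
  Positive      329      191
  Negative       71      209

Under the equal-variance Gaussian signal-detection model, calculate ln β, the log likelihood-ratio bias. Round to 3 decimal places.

ln β = -0.426

H = 329/400 = 0.8225
FA = 191/400 = 0.4775
z(H) = z(0.8225) = 0.9249
z(FA) = z(0.4775) = -0.0564
ln β = −½·[z(H)² − z(FA)²] = −0.5 × (0.8554 − 0.0032) = -0.4261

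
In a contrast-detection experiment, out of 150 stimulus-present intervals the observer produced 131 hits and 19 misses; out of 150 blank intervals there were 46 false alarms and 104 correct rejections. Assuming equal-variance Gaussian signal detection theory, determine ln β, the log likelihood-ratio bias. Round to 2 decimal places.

H = 131/150 = 0.8733
FA = 46/150 = 0.3067
z(H) = 1.142
z(FA) = -0.505
ln β = −½·[z(H)² − z(FA)²] = −0.5 × (1.304 − 0.255) = -0.5245

ln β = -0.52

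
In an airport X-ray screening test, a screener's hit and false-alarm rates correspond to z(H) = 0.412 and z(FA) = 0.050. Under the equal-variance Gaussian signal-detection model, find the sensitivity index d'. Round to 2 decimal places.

d' = z(H) − z(FA) = 0.412 − 0.050 = 0.362

d' = 0.36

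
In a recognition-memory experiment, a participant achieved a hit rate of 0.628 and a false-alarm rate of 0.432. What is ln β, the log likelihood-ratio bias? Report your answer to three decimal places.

ln β = -0.039

Φ⁻¹(0.628) = 0.3266, Φ⁻¹(0.432) = -0.1713
ln β = −½·[z(H)² − z(FA)²] = −0.5 × (0.1067 − 0.0293) = -0.0387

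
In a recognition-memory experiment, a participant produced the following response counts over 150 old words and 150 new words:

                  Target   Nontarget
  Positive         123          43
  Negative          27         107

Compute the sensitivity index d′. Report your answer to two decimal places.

d′ = 1.48

H = 123/150 = 0.8200
FA = 43/150 = 0.2867
z(H) = 0.915
z(FA) = -0.563
d' = z(H) − z(FA) = 0.915 − (-0.563) = 1.478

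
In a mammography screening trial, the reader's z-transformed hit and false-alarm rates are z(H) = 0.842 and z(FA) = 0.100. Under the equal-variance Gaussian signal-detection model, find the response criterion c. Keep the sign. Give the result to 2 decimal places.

c = -0.47

c = −½·[z(H) + z(FA)] = −½·(0.842 + 0.100) = -0.471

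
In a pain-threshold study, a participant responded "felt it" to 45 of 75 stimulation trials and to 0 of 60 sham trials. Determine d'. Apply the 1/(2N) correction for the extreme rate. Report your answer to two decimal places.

The false-alarm rate is 0/60 = 0, so apply the 1/(2N) correction: FA → 1/(2·60) = 0.00833.
z(H) = z(0.60000) = 0.253
z(FA) = z(0.00833) = -2.394
d' = 0.253 − (-2.394) = 2.647

d' = 2.65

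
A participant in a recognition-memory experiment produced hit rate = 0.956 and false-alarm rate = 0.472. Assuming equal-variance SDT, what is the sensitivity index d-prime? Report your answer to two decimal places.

z(H) = 1.706
z(FA) = -0.070
d' = z(H) − z(FA) = 1.706 − (-0.070) = 1.776

d-prime = 1.78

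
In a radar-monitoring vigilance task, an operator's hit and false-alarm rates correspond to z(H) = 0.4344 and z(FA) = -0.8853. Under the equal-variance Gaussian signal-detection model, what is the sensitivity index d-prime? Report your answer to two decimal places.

d' = z(H) − z(FA) = 0.4344 − (-0.8853) = 1.3197

d-prime = 1.32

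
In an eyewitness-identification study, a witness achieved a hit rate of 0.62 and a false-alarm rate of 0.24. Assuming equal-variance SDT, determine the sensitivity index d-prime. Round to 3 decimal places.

d-prime = 1.012

z(0.62) = 0.3055, z(0.24) = -0.7063
d' = z(H) − z(FA) = 0.3055 − (-0.7063) = 1.0118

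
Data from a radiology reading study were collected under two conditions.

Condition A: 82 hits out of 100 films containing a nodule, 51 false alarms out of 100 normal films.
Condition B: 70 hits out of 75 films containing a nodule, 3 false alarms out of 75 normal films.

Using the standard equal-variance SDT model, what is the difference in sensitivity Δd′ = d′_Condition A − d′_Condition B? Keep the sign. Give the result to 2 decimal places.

Δd′ = -2.36

Condition A: z(0.8200) = 0.915, z(0.5100) = 0.025, d' = 0.890
Condition B: z(0.9333) = 1.501, z(0.0400) = -1.751, d' = 3.252
Δd' = d'_Condition A − d'_Condition B = 0.890 − 3.252 = -2.362
Condition B has the higher sensitivity.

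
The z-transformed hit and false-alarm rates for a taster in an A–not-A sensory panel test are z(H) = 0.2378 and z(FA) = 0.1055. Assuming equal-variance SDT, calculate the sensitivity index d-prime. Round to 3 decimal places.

d-prime = 0.132

d' = z(H) − z(FA) = 0.2378 − 0.1055 = 0.1323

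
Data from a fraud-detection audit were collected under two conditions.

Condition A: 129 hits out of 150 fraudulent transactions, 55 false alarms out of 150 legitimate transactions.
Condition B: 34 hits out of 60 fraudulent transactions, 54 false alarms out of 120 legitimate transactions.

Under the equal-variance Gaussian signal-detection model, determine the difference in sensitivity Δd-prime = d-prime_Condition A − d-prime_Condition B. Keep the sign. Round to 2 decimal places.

Condition A: z(0.8600) = 1.080, z(0.3667) = -0.341, d' = 1.421
Condition B: z(0.5667) = 0.168, z(0.4500) = -0.126, d' = 0.294
Δd' = d'_Condition A − d'_Condition B = 1.421 − 0.294 = 1.127
Condition A has the higher sensitivity.

Δd-prime = 1.13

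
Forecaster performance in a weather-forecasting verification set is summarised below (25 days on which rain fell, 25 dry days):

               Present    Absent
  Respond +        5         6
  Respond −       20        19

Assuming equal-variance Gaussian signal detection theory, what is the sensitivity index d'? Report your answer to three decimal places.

d' = -0.135

H = 5/25 = 0.2000
FA = 6/25 = 0.2400
z(H) = z(0.2000) = -0.8416
z(FA) = z(0.2400) = -0.7063
d' = z(H) − z(FA) = -0.8416 − (-0.7063) = -0.1353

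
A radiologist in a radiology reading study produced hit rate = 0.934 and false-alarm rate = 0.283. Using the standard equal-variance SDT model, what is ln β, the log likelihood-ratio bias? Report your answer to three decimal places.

ln β = -0.970

z(0.934) = 1.5063, z(0.283) = -0.5740
ln β = −½·[z(H)² − z(FA)²] = −0.5 × (2.2689 − 0.3295) = -0.9697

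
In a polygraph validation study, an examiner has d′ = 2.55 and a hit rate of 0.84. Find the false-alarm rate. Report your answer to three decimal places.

false-alarm rate = 0.060

z(hit rate) = z(0.84) = 0.9945
z(FA) = z(H) − d' = 0.9945 − 2.55 = -1.5555
false-alarm rate = Φ(-1.5555) = 0.0599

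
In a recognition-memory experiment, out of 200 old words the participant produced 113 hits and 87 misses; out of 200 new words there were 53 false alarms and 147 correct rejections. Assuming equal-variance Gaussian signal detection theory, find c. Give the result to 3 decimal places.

H = 113/200 = 0.5650
FA = 53/200 = 0.2650
Φ⁻¹(0.5650) = 0.1637, Φ⁻¹(0.2650) = -0.6280
c = −½·[z(H) + z(FA)] = −0.5 × (0.1637 + (-0.6280)) = 0.23215
c > 0: the participant has a conservative response bias.

c = 0.232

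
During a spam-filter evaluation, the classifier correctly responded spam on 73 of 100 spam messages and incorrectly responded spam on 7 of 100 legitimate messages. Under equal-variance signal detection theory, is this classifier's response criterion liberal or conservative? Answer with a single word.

conservative

z(H) = 0.613, z(FA) = -1.476
c = −½·(z(H) + z(FA)) = 0.4315
c > 0 → conservative criterion (biased toward responding “no”).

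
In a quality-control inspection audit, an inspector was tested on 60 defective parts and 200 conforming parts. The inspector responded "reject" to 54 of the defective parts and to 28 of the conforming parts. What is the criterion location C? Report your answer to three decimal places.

H = 54/60 = 0.9000
FA = 28/200 = 0.1400
z(H) = z(0.9000) = 1.2816
z(FA) = z(0.1400) = -1.0803
c = −½·[z(H) + z(FA)] = −0.5 × (1.2816 + (-1.0803)) = -0.10065
c < 0: the inspector has a liberal response bias.

C = -0.101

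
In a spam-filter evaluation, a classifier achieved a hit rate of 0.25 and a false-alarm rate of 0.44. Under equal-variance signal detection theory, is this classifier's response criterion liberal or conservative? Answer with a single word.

conservative

z(H) = -0.674, z(FA) = -0.151
c = −½·(z(H) + z(FA)) = 0.4125
c > 0 → conservative criterion (biased toward responding “no”).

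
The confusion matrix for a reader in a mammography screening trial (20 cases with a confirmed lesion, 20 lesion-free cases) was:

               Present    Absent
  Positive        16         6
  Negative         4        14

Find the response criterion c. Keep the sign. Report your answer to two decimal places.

H = 16/20 = 0.8000
FA = 6/20 = 0.3000
z(0.8000) = 0.842, z(0.3000) = -0.524
c = −½·[z(H) + z(FA)] = −0.5 × (0.842 + (-0.524)) = -0.159

c = -0.16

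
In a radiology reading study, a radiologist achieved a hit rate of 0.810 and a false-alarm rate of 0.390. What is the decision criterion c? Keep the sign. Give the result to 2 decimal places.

c = -0.30

z(H) = z(0.810) = 0.878
z(FA) = z(0.390) = -0.279
c = −½·[z(H) + z(FA)] = −0.5 × (0.878 + (-0.279)) = -0.2995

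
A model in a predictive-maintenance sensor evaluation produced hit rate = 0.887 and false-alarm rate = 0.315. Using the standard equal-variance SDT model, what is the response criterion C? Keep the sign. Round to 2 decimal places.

C = -0.36

z(H) = 1.2107
z(FA) = -0.4817
c = −½·[z(H) + z(FA)] = −0.5 × (1.2107 + (-0.4817)) = -0.3645
c < 0: the model has a liberal response bias.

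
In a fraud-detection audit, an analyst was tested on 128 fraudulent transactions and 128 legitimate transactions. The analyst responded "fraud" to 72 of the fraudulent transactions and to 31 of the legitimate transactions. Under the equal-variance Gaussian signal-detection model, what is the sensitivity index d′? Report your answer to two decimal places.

H = 72/128 = 0.5625
FA = 31/128 = 0.2422
Φ⁻¹(H) = 0.157
Φ⁻¹(FA) = -0.699
d' = z(H) − z(FA) = 0.157 − (-0.699) = 0.856

d′ = 0.86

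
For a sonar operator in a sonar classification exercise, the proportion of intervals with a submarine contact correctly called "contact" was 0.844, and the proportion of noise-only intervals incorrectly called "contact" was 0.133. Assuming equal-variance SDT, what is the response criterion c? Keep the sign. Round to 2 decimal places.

c = 0.05

z(H) = z(0.844) = 1.0110
z(FA) = z(0.133) = -1.1123
c = −½·[z(H) + z(FA)] = −0.5 × (1.0110 + (-1.1123)) = 0.05065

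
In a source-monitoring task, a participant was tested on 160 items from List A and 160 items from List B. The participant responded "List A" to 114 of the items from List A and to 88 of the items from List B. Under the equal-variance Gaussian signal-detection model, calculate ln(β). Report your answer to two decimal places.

ln β = -0.15

H = 114/160 = 0.7125
FA = 88/160 = 0.5500
Φ⁻¹(H) = 0.561
Φ⁻¹(FA) = 0.126
ln β = −½·[z(H)² − z(FA)²] = −0.5 × (0.315 − 0.016) = -0.1495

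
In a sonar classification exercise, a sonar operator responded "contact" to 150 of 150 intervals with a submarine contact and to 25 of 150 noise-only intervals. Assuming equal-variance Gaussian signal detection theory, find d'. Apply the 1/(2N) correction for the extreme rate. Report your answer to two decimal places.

The hit rate is 150/150 = 1, so apply the 1/(2N) correction: H → 1 − 1/(2·150) = 0.99667.
z(H) = z(0.99667) = 2.713
z(FA) = z(0.16667) = -0.967
d' = 2.713 − (-0.967) = 3.680

d' = 3.68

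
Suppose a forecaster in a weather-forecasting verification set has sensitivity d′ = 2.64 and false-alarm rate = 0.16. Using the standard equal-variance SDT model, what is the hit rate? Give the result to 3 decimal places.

hit rate = 0.950

z(false-alarm rate) = z(0.16) = -0.9945
z(H) = z(FA) + d' = -0.9945 + 2.64 = 1.6455
hit rate = Φ(1.6455) = 0.9501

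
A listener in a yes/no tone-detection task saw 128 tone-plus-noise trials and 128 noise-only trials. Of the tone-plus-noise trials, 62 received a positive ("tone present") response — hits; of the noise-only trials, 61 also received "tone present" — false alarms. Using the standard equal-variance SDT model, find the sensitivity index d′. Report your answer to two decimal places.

H = 62/128 = 0.4844
FA = 61/128 = 0.4766
Φ⁻¹(H) = Φ⁻¹(0.4844) = -0.0391
Φ⁻¹(FA) = Φ⁻¹(0.4766) = -0.0587
d' = z(H) − z(FA) = -0.0391 − (-0.0587) = 0.0196

d′ = 0.02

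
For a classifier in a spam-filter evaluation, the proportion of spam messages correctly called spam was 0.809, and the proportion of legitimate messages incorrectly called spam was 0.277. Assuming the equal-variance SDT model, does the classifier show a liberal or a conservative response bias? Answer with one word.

liberal

z(H) = 0.874, z(FA) = -0.592
c = −½·(z(H) + z(FA)) = -0.141
c < 0 → liberal criterion (biased toward responding “yes”).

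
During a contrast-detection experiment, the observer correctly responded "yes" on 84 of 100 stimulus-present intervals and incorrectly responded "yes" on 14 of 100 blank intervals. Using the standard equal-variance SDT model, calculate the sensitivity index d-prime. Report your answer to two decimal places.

H = 84/100 = 0.8400
FA = 14/100 = 0.1400
Φ⁻¹(H) = 0.994
Φ⁻¹(FA) = -1.080
d' = z(H) − z(FA) = 0.994 − (-1.080) = 2.074

d-prime = 2.07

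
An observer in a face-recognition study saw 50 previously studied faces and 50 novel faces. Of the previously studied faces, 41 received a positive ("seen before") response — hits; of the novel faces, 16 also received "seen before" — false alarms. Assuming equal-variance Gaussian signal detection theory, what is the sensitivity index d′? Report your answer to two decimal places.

H = 41/50 = 0.8200
FA = 16/50 = 0.3200
z(H) = z(0.8200) = 0.9154
z(FA) = z(0.3200) = -0.4677
d' = z(H) − z(FA) = 0.9154 − (-0.4677) = 1.3831

d′ = 1.38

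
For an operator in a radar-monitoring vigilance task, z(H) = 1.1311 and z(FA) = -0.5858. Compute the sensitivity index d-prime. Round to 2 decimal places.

d' = z(H) − z(FA) = 1.1311 − (-0.5858) = 1.7169

d-prime = 1.72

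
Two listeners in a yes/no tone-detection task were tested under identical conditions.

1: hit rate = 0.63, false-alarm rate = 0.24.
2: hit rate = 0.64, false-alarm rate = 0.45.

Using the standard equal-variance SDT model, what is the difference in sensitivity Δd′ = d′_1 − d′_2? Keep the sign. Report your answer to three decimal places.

Δd′ = 0.554

1: z(0.63) = 0.3319, z(0.24) = -0.7063, d' = 1.0382
2: z(0.64) = 0.3585, z(0.45) = -0.1257, d' = 0.4842
Δd' = d'_1 − d'_2 = 1.0382 − 0.4842 = 0.5540
1 has the higher sensitivity.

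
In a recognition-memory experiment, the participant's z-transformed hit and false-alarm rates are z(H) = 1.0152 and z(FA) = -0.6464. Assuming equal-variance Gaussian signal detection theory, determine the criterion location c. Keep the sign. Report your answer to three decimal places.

c = −½·[z(H) + z(FA)] = −½·(1.0152 + (-0.6464)) = -0.1844
c < 0: the participant has a liberal response bias.

c = -0.184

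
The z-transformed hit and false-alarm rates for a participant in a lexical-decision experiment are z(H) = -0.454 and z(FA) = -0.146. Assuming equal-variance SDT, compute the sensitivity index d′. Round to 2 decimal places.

d' = z(H) − z(FA) = -0.454 − (-0.146) = -0.308

d′ = -0.31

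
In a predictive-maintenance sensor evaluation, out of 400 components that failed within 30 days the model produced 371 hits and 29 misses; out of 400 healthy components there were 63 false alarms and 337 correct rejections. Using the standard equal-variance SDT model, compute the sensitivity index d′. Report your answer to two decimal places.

H = 371/400 = 0.9275
FA = 63/400 = 0.1575
z(H) = 1.4574
z(FA) = -1.0048
d' = z(H) − z(FA) = 1.4574 − (-1.0048) = 2.4622

d′ = 2.46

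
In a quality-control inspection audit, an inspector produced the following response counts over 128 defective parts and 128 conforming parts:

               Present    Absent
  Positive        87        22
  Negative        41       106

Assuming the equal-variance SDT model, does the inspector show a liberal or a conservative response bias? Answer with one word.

conservative

z(H) = 0.467, z(FA) = -0.947
c = −½·(z(H) + z(FA)) = 0.240
c > 0 → conservative criterion (biased toward responding “no”).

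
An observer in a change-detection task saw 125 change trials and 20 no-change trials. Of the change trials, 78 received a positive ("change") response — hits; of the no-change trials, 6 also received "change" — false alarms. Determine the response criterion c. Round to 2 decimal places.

c = 0.10

H = 78/125 = 0.6240
FA = 6/20 = 0.3000
z(H) = z(0.6240) = 0.3160
z(FA) = z(0.3000) = -0.5244
c = −½·[z(H) + z(FA)] = −0.5 × (0.3160 + (-0.5244)) = 0.1042
c > 0: the observer has a conservative response bias.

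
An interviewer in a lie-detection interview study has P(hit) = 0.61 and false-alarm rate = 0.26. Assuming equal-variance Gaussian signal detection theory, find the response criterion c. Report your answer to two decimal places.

c = 0.18

z(0.61) = 0.279, z(0.26) = -0.643
c = −½·[z(H) + z(FA)] = −0.5 × (0.279 + (-0.643)) = 0.182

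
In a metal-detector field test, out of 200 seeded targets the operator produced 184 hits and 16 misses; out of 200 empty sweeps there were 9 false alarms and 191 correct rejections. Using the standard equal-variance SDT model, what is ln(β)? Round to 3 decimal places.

ln β = 0.450

H = 184/200 = 0.9200
FA = 9/200 = 0.0450
z(H) = z(0.9200) = 1.4051
z(FA) = z(0.0450) = -1.6954
ln β = −½·[z(H)² − z(FA)²] = −0.5 × (1.9743 − 2.8744) = 0.45005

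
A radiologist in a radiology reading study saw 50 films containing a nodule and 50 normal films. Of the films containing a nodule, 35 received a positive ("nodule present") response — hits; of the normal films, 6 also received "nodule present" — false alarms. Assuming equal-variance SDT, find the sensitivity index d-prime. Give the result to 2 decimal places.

H = 35/50 = 0.7000
FA = 6/50 = 0.1200
z(H) = z(0.7000) = 0.5244
z(FA) = z(0.1200) = -1.1750
d' = z(H) − z(FA) = 0.5244 − (-1.1750) = 1.6994

d-prime = 1.70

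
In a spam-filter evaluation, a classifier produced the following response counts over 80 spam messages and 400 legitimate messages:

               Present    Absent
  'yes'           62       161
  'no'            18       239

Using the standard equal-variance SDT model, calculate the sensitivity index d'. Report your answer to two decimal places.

d' = 1.00

H = 62/80 = 0.7750
FA = 161/400 = 0.4025
z(0.7750) = 0.755, z(0.4025) = -0.247
d' = z(H) − z(FA) = 0.755 − (-0.247) = 1.002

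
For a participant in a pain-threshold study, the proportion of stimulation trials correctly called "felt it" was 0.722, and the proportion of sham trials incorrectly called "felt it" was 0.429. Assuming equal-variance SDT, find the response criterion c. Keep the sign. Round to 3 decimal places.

Φ⁻¹(H) = 0.5888
Φ⁻¹(FA) = -0.1789
c = −½·[z(H) + z(FA)] = −0.5 × (0.5888 + (-0.1789)) = -0.20495
c < 0: the participant has a liberal response bias.

c = -0.205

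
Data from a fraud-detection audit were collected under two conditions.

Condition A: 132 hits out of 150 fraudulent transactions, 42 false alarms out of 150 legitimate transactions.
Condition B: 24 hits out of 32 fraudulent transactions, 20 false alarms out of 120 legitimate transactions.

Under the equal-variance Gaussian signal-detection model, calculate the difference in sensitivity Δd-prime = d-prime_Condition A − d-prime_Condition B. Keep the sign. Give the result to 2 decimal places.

Condition A: z(0.8800) = 1.175, z(0.2800) = -0.583, d' = 1.758
Condition B: z(0.7500) = 0.674, z(0.1667) = -0.967, d' = 1.641
Δd' = d'_Condition A − d'_Condition B = 1.758 − 1.641 = 0.117
Condition A has the higher sensitivity.

Δd-prime = 0.12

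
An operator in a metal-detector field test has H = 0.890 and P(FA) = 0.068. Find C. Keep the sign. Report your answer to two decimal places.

C = 0.13

Φ⁻¹(H) = 1.2265
Φ⁻¹(FA) = -1.4909
c = −½·[z(H) + z(FA)] = −0.5 × (1.2265 + (-1.4909)) = 0.1322
c > 0: the operator has a conservative response bias.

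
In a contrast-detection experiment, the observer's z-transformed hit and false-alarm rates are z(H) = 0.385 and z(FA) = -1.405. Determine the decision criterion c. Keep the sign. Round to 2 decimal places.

c = 0.51

c = −½·[z(H) + z(FA)] = −½·(0.385 + (-1.405)) = 0.510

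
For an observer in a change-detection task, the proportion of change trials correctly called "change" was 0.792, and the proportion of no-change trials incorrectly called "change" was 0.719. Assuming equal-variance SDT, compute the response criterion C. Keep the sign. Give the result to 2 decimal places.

C = -0.70

z(H) = 0.813
z(FA) = 0.580
c = −½·[z(H) + z(FA)] = −0.5 × (0.813 + 0.580) = -0.6965
c < 0: the observer has a liberal response bias.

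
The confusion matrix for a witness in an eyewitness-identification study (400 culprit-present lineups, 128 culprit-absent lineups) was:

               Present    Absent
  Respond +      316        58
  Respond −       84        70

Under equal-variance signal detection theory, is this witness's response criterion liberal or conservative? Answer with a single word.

liberal

z(H) = 0.806, z(FA) = -0.118
c = −½·(z(H) + z(FA)) = -0.344
c < 0 → liberal criterion (biased toward responding “yes”).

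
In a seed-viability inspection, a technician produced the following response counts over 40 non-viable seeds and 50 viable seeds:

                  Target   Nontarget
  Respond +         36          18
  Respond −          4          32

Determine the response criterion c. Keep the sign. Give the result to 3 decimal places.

H = 36/40 = 0.9000
FA = 18/50 = 0.3600
z(0.9000) = 1.2816, z(0.3600) = -0.3585
c = −½·[z(H) + z(FA)] = −0.5 × (1.2816 + (-0.3585)) = -0.46155
c < 0: the technician has a liberal response bias.

c = -0.462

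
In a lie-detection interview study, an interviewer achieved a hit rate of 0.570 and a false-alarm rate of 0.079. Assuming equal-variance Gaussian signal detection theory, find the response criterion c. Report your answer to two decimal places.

z(0.570) = 0.176, z(0.079) = -1.412
c = −½·[z(H) + z(FA)] = −0.5 × (0.176 + (-1.412)) = 0.618
c > 0: the interviewer has a conservative response bias.

c = 0.62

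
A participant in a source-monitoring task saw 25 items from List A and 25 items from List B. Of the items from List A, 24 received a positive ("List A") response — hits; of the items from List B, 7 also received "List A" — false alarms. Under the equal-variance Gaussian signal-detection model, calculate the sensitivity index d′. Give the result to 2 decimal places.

H = 24/25 = 0.9600
FA = 7/25 = 0.2800
Φ⁻¹(0.9600) = 1.7507, Φ⁻¹(0.2800) = -0.5828
d' = z(H) − z(FA) = 1.7507 − (-0.5828) = 2.3335

d′ = 2.33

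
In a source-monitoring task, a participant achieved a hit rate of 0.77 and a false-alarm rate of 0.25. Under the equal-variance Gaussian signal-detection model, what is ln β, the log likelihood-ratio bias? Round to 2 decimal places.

z(0.77) = 0.739, z(0.25) = -0.674
ln β = −½·[z(H)² − z(FA)²] = −0.5 × (0.546 − 0.454) = -0.046

ln β = -0.05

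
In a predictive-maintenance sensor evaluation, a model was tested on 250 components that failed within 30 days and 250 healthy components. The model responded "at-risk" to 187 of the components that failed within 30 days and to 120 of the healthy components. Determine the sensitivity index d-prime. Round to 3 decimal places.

d-prime = 0.718

H = 187/250 = 0.7480
FA = 120/250 = 0.4800
z(H) = z(0.7480) = 0.6682
z(FA) = z(0.4800) = -0.0502
d' = z(H) − z(FA) = 0.6682 − (-0.0502) = 0.7184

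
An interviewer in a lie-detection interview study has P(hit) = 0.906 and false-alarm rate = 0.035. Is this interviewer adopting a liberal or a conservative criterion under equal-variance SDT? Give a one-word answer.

z(H) = 1.317, z(FA) = -1.812
c = −½·(z(H) + z(FA)) = 0.2475
c > 0 → conservative criterion (biased toward responding “no”).

conservative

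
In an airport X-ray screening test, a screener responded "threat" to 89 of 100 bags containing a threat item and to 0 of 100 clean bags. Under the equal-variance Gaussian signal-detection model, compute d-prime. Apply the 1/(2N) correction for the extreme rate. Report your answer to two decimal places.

d-prime = 3.80

The false-alarm rate is 0/100 = 0, so apply the 1/(2N) correction: FA → 1/(2·100) = 0.00500.
z(H) = z(0.89000) = 1.227
z(FA) = z(0.00500) = -2.576
d' = 1.227 − (-2.576) = 3.803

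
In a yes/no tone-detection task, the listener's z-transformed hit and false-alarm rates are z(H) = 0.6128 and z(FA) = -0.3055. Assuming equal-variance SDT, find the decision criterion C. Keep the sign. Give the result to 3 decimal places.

C = -0.154

c = −½·[z(H) + z(FA)] = −½·(0.6128 + (-0.3055)) = -0.15365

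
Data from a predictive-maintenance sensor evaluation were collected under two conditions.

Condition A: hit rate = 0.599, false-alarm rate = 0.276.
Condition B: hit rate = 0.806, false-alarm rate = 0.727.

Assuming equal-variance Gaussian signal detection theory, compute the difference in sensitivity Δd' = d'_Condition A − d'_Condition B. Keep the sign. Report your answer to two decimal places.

Condition A: z(0.599) = 0.251, z(0.276) = -0.595, d' = 0.846
Condition B: z(0.806) = 0.863, z(0.727) = 0.604, d' = 0.259
Δd' = d'_Condition A − d'_Condition B = 0.846 − 0.259 = 0.587
Condition A has the higher sensitivity.

Δd' = 0.59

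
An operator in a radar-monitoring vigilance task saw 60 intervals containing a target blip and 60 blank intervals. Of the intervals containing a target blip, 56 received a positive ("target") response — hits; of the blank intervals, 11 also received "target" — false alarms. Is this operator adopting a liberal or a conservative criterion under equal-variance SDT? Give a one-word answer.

z(H) = 1.501, z(FA) = -0.903
c = −½·(z(H) + z(FA)) = -0.299
c < 0 → liberal criterion (biased toward responding “yes”).

liberal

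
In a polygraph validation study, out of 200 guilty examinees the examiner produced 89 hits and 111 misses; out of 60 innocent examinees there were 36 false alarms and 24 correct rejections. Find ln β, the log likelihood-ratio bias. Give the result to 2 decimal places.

ln β = 0.02

H = 89/200 = 0.4450
FA = 36/60 = 0.6000
z(H) = z(0.4450) = -0.138
z(FA) = z(0.6000) = 0.253
ln β = −½·[z(H)² − z(FA)²] = −0.5 × (0.019 − 0.064) = 0.0225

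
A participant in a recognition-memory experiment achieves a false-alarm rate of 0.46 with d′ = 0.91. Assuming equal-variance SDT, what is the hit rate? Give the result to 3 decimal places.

z(false-alarm rate) = z(0.46) = -0.1004
z(H) = z(FA) + d' = -0.1004 + 0.91 = 0.8096
hit rate = Φ(0.8096) = 0.7909

hit rate = 0.791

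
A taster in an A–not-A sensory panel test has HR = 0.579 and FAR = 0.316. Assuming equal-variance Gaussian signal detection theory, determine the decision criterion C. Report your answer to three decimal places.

Φ⁻¹(H) = 0.1993
Φ⁻¹(FA) = -0.4789
c = −½·[z(H) + z(FA)] = −0.5 × (0.1993 + (-0.4789)) = 0.1398

C = 0.140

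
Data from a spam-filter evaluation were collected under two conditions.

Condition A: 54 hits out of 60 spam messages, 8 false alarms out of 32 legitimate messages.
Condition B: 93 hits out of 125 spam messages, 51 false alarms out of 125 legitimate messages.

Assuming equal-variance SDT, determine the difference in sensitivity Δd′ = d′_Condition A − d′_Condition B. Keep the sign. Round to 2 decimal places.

Δd′ = 1.07

Condition A: z(0.9000) = 1.282, z(0.2500) = -0.674, d' = 1.956
Condition B: z(0.7440) = 0.656, z(0.4080) = -0.233, d' = 0.889
Δd' = d'_Condition A − d'_Condition B = 1.956 − 0.889 = 1.067
Condition A has the higher sensitivity.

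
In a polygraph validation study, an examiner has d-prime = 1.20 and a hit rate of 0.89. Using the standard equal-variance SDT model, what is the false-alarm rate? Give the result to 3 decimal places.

false-alarm rate = 0.511

z(hit rate) = z(0.89) = 1.2265
z(FA) = z(H) − d' = 1.2265 − 1.20 = 0.0265
false-alarm rate = Φ(0.0265) = 0.5106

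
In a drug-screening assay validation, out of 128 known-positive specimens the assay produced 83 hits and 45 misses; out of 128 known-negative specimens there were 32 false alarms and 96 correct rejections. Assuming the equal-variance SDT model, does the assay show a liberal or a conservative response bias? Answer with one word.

z(H) = 0.381, z(FA) = -0.674
c = −½·(z(H) + z(FA)) = 0.1465
c > 0 → conservative criterion (biased toward responding “no”).

conservative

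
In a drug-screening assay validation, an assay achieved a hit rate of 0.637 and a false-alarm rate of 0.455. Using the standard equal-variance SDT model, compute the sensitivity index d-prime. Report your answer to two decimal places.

d-prime = 0.46

z(H) = z(0.637) = 0.350
z(FA) = z(0.455) = -0.113
d' = z(H) − z(FA) = 0.350 − (-0.113) = 0.463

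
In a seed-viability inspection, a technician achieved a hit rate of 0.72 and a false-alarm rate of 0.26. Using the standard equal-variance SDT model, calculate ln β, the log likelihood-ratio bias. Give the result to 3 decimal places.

Φ⁻¹(H) = Φ⁻¹(0.72) = 0.5828
Φ⁻¹(FA) = Φ⁻¹(0.26) = -0.6433
ln β = −½·[z(H)² − z(FA)²] = −0.5 × (0.3397 − 0.4138) = 0.03705

ln β = 0.037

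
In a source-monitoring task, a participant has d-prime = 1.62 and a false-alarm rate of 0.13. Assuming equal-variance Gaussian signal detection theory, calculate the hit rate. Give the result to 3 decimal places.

hit rate = 0.689

z(false-alarm rate) = z(0.13) = -1.1264
z(H) = z(FA) + d' = -1.1264 + 1.62 = 0.4936
hit rate = Φ(0.4936) = 0.6892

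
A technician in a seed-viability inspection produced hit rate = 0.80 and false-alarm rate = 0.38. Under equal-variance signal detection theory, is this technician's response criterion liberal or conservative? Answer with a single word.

liberal

z(H) = 0.842, z(FA) = -0.305
c = −½·(z(H) + z(FA)) = -0.2685
c < 0 → liberal criterion (biased toward responding “yes”).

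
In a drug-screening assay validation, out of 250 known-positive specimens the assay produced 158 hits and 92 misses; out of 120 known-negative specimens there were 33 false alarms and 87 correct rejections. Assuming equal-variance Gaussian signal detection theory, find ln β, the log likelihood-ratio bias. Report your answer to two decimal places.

ln β = 0.12

H = 158/250 = 0.6320
FA = 33/120 = 0.2750
z(H) = 0.337
z(FA) = -0.598
ln β = −½·[z(H)² − z(FA)²] = −0.5 × (0.114 − 0.358) = 0.122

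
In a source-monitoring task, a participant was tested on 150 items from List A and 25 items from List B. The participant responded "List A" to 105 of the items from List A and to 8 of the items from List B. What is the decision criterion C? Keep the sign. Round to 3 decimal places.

C = -0.028

H = 105/150 = 0.7000
FA = 8/25 = 0.3200
Φ⁻¹(0.7000) = 0.5244, Φ⁻¹(0.3200) = -0.4677
c = −½·[z(H) + z(FA)] = −0.5 × (0.5244 + (-0.4677)) = -0.02835
c < 0: the participant has a liberal response bias.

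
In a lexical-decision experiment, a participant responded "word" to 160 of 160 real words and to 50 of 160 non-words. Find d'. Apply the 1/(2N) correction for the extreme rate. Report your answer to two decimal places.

d' = 3.22

The hit rate is 160/160 = 1, so apply the 1/(2N) correction: H → 1 − 1/(2·160) = 0.99687.
z(H) = z(0.99687) = 2.734
z(FA) = z(0.31250) = -0.489
d' = 2.734 − (-0.489) = 3.223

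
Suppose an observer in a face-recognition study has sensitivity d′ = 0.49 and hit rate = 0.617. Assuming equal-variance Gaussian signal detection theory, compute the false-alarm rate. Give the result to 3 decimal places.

z(hit rate) = z(0.617) = 0.2976
z(FA) = z(H) − d' = 0.2976 − 0.49 = -0.1924
false-alarm rate = Φ(-0.1924) = 0.4237

false-alarm rate = 0.424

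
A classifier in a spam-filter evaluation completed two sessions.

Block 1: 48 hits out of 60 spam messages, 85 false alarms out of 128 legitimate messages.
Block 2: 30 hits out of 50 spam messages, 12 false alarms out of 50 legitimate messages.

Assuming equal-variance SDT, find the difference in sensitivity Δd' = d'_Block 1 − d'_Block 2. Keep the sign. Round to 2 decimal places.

Δd' = -0.54

Block 1: z(0.8000) = 0.842, z(0.6641) = 0.424, d' = 0.418
Block 2: z(0.6000) = 0.253, z(0.2400) = -0.706, d' = 0.959
Δd' = d'_Block 1 − d'_Block 2 = 0.418 − 0.959 = -0.541
Block 2 has the higher sensitivity.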